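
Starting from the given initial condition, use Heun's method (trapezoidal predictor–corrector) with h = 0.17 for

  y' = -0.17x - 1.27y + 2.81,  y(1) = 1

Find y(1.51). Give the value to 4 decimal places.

Heun: k1 = f(x_n, y_n); k2 = f(x_n + h, y_n + h·k1); y_{n+1} = y_n + (h/2)·(k1 + k2).
x=1.000000, y=1.000000:
  k1 = f(1.000000, 1.000000) = 1.370000
  k2 = f(1.170000, 1.232900) = 1.045317
  y ← 1.000000 + (0.17/2)·(1.370000 + 1.045317) = 1.205302
x=1.170000, y=1.205302:
  k1 = f(1.170000, 1.205302) = 1.080367
  k2 = f(1.340000, 1.388964) = 0.818215
  y ← 1.205302 + (0.17/2)·(1.080367 + 0.818215) = 1.366681
x=1.340000, y=1.366681:
  k1 = f(1.340000, 1.366681) = 0.846515
  k2 = f(1.510000, 1.510589) = 0.634852
  y ← 1.366681 + (0.17/2)·(0.846515 + 0.634852) = 1.492598
y(1.51) ≈ 1.4926

1.4926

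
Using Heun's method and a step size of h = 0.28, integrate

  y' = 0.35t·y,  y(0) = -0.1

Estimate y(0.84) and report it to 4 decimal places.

Heun: k1 = f(t_n, y_n); k2 = f(t_n + h, y_n + h·k1); y_{n+1} = y_n + (h/2)·(k1 + k2).
t=0.000000, y=-0.100000:
  k1 = f(0.000000, -0.100000) = 0.000000
  k2 = f(0.280000, -0.100000) = -0.009800
  y ← -0.100000 + (0.28/2)·(0.000000 + (-0.009800)) = -0.101372
t=0.280000, y=-0.101372:
  k1 = f(0.280000, -0.101372) = -0.009934
  k2 = f(0.560000, -0.104154) = -0.020414
  y ← -0.101372 + (0.28/2)·(-0.009934 + (-0.020414)) = -0.105621
t=0.560000, y=-0.105621:
  k1 = f(0.560000, -0.105621) = -0.020702
  k2 = f(0.840000, -0.111417) = -0.032757
  y ← -0.105621 + (0.28/2)·(-0.020702 + (-0.032757)) = -0.113105
y(0.84) ≈ -0.1131

-0.1131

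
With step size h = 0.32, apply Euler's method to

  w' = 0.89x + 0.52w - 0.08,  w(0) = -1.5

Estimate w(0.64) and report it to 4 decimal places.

Euler: w_{n+1} = w_n + h·f(x_n, w_n).
x=0.000000, w=-1.500000: f=-0.860000 → w ← -1.500000 + 0.32·(-0.860000) = -1.775200
x=0.320000, w=-1.775200: f=-0.718304 → w ← -1.775200 + 0.32·(-0.718304) = -2.005057
w(0.64) ≈ -2.0051

-2.0051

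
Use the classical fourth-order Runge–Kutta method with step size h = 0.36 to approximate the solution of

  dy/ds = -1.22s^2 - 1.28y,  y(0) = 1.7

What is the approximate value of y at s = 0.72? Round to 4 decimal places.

RK4: k1 = f(s_n, y_n); k2 = f(s_n + h/2, y_n + (h/2)·k1); k3 = f(s_n + h/2, y_n + (h/2)·k2); k4 = f(s_n + h, y_n + h·k3); y_{n+1} = y_n + (h/6)·(k1 + 2k2 + 2k3 + k4).
s=0.000000, y=1.700000:
  k1 = f(0.000000, 1.700000) = -2.176000
  k2 = f(0.180000, 1.308320) = -1.714178
  k3 = f(0.180000, 1.391448) = -1.820581
  k4 = f(0.360000, 1.044591) = -1.495188
  y ← 1.700000 + (0.36/6)·(k1 + 2k2 + 2k3 + k4) = 1.055558
s=0.360000, y=1.055558:
  k1 = f(0.360000, 1.055558) = -1.509226
  k2 = f(0.540000, 0.783897) = -1.359140
  k3 = f(0.540000, 0.810912) = -1.393720
  k4 = f(0.720000, 0.553818) = -1.341336
  y ← 1.055558 + (0.36/6)·(k1 + 2k2 + 2k3 + k4) = 0.554181
y(0.72) ≈ 0.5542

0.5542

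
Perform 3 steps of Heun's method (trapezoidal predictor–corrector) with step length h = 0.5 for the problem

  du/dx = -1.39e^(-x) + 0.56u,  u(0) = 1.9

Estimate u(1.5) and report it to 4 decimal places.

Heun: k1 = f(x_n, u_n); k2 = f(x_n + h, u_n + h·k1); u_{n+1} = u_n + (h/2)·(k1 + k2).
x=0.000000, u=1.900000:
  k1 = f(0.000000, 1.900000) = -0.326000
  k2 = f(0.500000, 1.737000) = 0.129642
  u ← 1.900000 + (0.5/2)·(-0.326000 + 0.129642) = 1.850911
x=0.500000, u=1.850911:
  k1 = f(0.500000, 1.850911) = 0.193432
  k2 = f(1.000000, 1.947627) = 0.579319
  u ← 1.850911 + (0.5/2)·(0.193432 + 0.579319) = 2.044098
x=1.000000, u=2.044098:
  k1 = f(1.000000, 2.044098) = 0.633343
  k2 = f(1.500000, 2.360770) = 1.011880
  u ← 2.044098 + (0.5/2)·(0.633343 + 1.011880) = 2.455404
u(1.5) ≈ 2.4554

2.4554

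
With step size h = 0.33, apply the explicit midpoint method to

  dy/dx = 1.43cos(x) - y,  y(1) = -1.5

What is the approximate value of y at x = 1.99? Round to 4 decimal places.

-0.5939

Midpoint: k1 = f(x_n, y_n); k2 = f(x_n + h/2, y_n + (h/2)·k1); y_{n+1} = y_n + h·k2.
x=1.000000, y=-1.500000:
  k1 = f(1.000000, -1.500000) = 2.272632
  k2 = f(1.165000, -1.125016) = 1.689509
  y ← -1.500000 + 0.33·1.689509 = -0.942462
x=1.330000, y=-0.942462:
  k1 = f(1.330000, -0.942462) = 1.283483
  k2 = f(1.495000, -0.730687) = 0.838972
  y ← -0.942462 + 0.33·0.838972 = -0.665601
x=1.660000, y=-0.665601:
  k1 = f(1.660000, -0.665601) = 0.538209
  k2 = f(1.825000, -0.576797) = 0.217188
  y ← -0.665601 + 0.33·0.217188 = -0.593929
y(1.99) ≈ -0.5939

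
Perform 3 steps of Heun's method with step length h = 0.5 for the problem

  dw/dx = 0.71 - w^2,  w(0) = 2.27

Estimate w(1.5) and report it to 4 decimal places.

Heun: k1 = f(x_n, w_n); k2 = f(x_n + h, w_n + h·k1); w_{n+1} = w_n + (h/2)·(k1 + k2).
x=0.000000, w=2.270000:
  k1 = f(0.000000, 2.270000) = -4.442900
  k2 = f(0.500000, 0.048550) = 0.707643
  w ← 2.270000 + (0.5/2)·(-4.442900 + 0.707643) = 1.336186
x=0.500000, w=1.336186:
  k1 = f(0.500000, 1.336186) = -1.075392
  k2 = f(1.000000, 0.798490) = 0.072414
  w ← 1.336186 + (0.5/2)·(-1.075392 + 0.072414) = 1.085441
x=1.000000, w=1.085441:
  k1 = f(1.000000, 1.085441) = -0.468183
  k2 = f(1.500000, 0.851350) = -0.014797
  w ← 1.085441 + (0.5/2)·(-0.468183 + (-0.014797)) = 0.964696
w(1.5) ≈ 0.9647

0.9647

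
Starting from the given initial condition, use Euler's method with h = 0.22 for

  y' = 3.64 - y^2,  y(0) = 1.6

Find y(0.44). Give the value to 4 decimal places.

1.8955

Euler: y_{n+1} = y_n + h·f(x_n, y_n).
x=0.000000, y=1.600000: f=1.080000 → y ← 1.600000 + 0.22·1.080000 = 1.837600
x=0.220000, y=1.837600: f=0.263226 → y ← 1.837600 + 0.22·0.263226 = 1.895510
y(0.44) ≈ 1.8955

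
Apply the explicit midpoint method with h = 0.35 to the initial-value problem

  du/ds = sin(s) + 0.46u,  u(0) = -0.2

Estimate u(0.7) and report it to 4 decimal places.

Midpoint: k1 = f(s_n, u_n); k2 = f(s_n + h/2, u_n + (h/2)·k1); u_{n+1} = u_n + h·k2.
s=0.000000, u=-0.200000:
  k1 = f(0.000000, -0.200000) = -0.092000
  k2 = f(0.175000, -0.216100) = 0.074702
  u ← -0.200000 + 0.35·0.074702 = -0.173854
s=0.350000, u=-0.173854:
  k1 = f(0.350000, -0.173854) = 0.262925
  k2 = f(0.525000, -0.127842) = 0.442405
  u ← -0.173854 + 0.35·0.442405 = -0.019012
u(0.7) ≈ -0.0190

-0.0190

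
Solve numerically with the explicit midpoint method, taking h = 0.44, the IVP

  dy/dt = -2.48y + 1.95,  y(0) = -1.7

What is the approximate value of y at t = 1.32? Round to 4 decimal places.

Midpoint: k1 = f(t_n, y_n); k2 = f(t_n + h/2, y_n + (h/2)·k1); y_{n+1} = y_n + h·k2.
t=0.000000, y=-1.700000:
  k1 = f(0.000000, -1.700000) = 6.166000
  k2 = f(0.220000, -0.343480) = 2.801830
  y ← -1.700000 + 0.44·2.801830 = -0.467195
t=0.440000, y=-0.467195:
  k1 = f(0.440000, -0.467195) = 3.108643
  k2 = f(0.660000, 0.216707) = 1.412567
  y ← -0.467195 + 0.44·1.412567 = 0.154335
t=0.880000, y=0.154335:
  k1 = f(0.880000, 0.154335) = 1.567249
  k2 = f(1.100000, 0.499130) = 0.712158
  y ← 0.154335 + 0.44·0.712158 = 0.467685
y(1.32) ≈ 0.4677

0.4677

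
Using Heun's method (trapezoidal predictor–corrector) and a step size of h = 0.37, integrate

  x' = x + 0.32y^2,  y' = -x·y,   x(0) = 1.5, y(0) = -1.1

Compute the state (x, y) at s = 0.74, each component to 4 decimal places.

3.2946, -0.2899

Heun on (x,y): k1 = f(s_n, state_n); k2 = f(s_n + h, state_n + h·k1); state_{n+1} = state_n + (h/2)·(k1 + k2).
0.000000: (1.500000, -1.100000)
  k1 = (1.887200, 1.650000)
  predictor → (2.198264, -0.489500)
  k2 = (2.274939, 1.076050)
  → (2.269996, -0.595681)
0.370000: (2.269996, -0.595681)
  k1 = (2.383543, 1.352193)
  predictor → (3.151907, -0.095369)
  k2 = (3.154817, 0.300595)
  → (3.294592, -0.289915)
(x(0.74), y(0.74)) ≈ (3.2946, -0.2899)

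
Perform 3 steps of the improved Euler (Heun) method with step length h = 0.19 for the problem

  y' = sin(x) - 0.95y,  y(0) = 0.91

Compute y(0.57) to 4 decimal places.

Heun: k1 = f(x_n, y_n); k2 = f(x_n + h, y_n + h·k1); y_{n+1} = y_n + (h/2)·(k1 + k2).
x=0.000000, y=0.910000:
  k1 = f(0.000000, 0.910000) = -0.864500
  k2 = f(0.190000, 0.745745) = -0.519599
  y ← 0.910000 + (0.19/2)·(-0.864500 + (-0.519599)) = 0.778511
x=0.190000, y=0.778511:
  k1 = f(0.190000, 0.778511) = -0.550726
  k2 = f(0.380000, 0.673873) = -0.269259
  y ← 0.778511 + (0.19/2)·(-0.550726 + (-0.269259)) = 0.700612
x=0.380000, y=0.700612:
  k1 = f(0.380000, 0.700612) = -0.294661
  k2 = f(0.570000, 0.644626) = -0.072763
  y ← 0.700612 + (0.19/2)·(-0.294661 + (-0.072763)) = 0.665707
y(0.57) ≈ 0.6657

0.6657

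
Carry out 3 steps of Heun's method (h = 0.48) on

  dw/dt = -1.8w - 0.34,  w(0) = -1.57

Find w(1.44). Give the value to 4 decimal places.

Heun: k1 = f(t_n, w_n); k2 = f(t_n + h, w_n + h·k1); w_{n+1} = w_n + (h/2)·(k1 + k2).
t=0.000000, w=-1.570000:
  k1 = f(0.000000, -1.570000) = 2.486000
  k2 = f(0.480000, -0.376720) = 0.338096
  w ← -1.570000 + (0.48/2)·(2.486000 + 0.338096) = -0.892217
t=0.480000, w=-0.892217:
  k1 = f(0.480000, -0.892217) = 1.265991
  k2 = f(0.960000, -0.284542) = 0.172175
  w ← -0.892217 + (0.48/2)·(1.265991 + 0.172175) = -0.547057
t=0.960000, w=-0.547057:
  k1 = f(0.960000, -0.547057) = 0.644703
  k2 = f(1.440000, -0.237600) = 0.087680
  w ← -0.547057 + (0.48/2)·(0.644703 + 0.087680) = -0.371285
w(1.44) ≈ -0.3713

-0.3713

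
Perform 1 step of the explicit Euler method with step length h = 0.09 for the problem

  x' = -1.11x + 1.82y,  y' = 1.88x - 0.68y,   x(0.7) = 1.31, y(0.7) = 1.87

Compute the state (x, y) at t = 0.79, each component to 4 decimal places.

1.4854, 1.9772

Euler on (x,y): x_{n+1} = x_n + h·x', y_{n+1} = y_n + h·y'.
0.700000: (1.310000, 1.870000); f=(1.949300, 1.191200) → (1.485437, 1.977208)
(x(0.79), y(0.79)) ≈ (1.4854, 1.9772)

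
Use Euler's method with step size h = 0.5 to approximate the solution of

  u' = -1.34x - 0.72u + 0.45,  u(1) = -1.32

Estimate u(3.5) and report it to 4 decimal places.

-3.5906

Euler: u_{n+1} = u_n + h·f(x_n, u_n).
x=1.000000, u=-1.320000: f=0.060400 → u ← -1.320000 + 0.5·0.060400 = -1.289800
x=1.500000, u=-1.289800: f=-0.631344 → u ← -1.289800 + 0.5·(-0.631344) = -1.605472
x=2.000000, u=-1.605472: f=-1.074060 → u ← -1.605472 + 0.5·(-1.074060) = -2.142502
x=2.500000, u=-2.142502: f=-1.357399 → u ← -2.142502 + 0.5·(-1.357399) = -2.821201
x=3.000000, u=-2.821201: f=-1.538735 → u ← -2.821201 + 0.5·(-1.538735) = -3.590569
u(3.5) ≈ -3.5906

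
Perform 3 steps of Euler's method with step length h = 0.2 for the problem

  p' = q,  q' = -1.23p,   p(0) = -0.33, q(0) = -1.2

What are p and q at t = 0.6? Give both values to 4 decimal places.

Euler on (p,q): p_{n+1} = p_n + h·p', q_{n+1} = q_n + h·q'.
0.000000: (-0.330000, -1.200000); f=(-1.200000, 0.405900) → (-0.570000, -1.118820)
0.200000: (-0.570000, -1.118820); f=(-1.118820, 0.701100) → (-0.793764, -0.978600)
0.400000: (-0.793764, -0.978600); f=(-0.978600, 0.976330) → (-0.989484, -0.783334)
(p(0.6), q(0.6)) ≈ (-0.9895, -0.7833)

-0.9895, -0.7833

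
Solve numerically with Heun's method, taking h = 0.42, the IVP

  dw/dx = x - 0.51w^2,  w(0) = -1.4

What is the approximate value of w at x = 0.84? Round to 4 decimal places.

Heun: k1 = f(x_n, w_n); k2 = f(x_n + h, w_n + h·k1); w_{n+1} = w_n + (h/2)·(k1 + k2).
x=0.000000, w=-1.400000:
  k1 = f(0.000000, -1.400000) = -0.999600
  k2 = f(0.420000, -1.819832) = -1.269012
  w ← -1.400000 + (0.42/2)·(-0.999600 + (-1.269012)) = -1.876409
x=0.420000, w=-1.876409:
  k1 = f(0.420000, -1.876409) = -1.375664
  k2 = f(0.840000, -2.454187) = -2.231748
  w ← -1.876409 + (0.42/2)·(-1.375664 + (-2.231748)) = -2.633965
w(0.84) ≈ -2.6340

-2.6340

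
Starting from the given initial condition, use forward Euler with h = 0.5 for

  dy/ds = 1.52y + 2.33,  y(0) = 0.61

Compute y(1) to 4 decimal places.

Euler: y_{n+1} = y_n + h·f(s_n, y_n).
s=0.000000, y=0.610000: f=3.257200 → y ← 0.610000 + 0.5·3.257200 = 2.238600
s=0.500000, y=2.238600: f=5.732672 → y ← 2.238600 + 0.5·5.732672 = 5.104936
y(1) ≈ 5.1049

5.1049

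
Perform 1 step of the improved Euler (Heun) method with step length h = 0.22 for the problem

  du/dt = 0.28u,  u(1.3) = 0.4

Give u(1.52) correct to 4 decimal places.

0.4254

Heun: k1 = f(t_n, u_n); k2 = f(t_n + h, u_n + h·k1); u_{n+1} = u_n + (h/2)·(k1 + k2).
t=1.300000, u=0.400000:
  k1 = f(1.300000, 0.400000) = 0.112000
  k2 = f(1.520000, 0.424640) = 0.118899
  u ← 0.400000 + (0.22/2)·(0.112000 + 0.118899) = 0.425399
u(1.52) ≈ 0.4254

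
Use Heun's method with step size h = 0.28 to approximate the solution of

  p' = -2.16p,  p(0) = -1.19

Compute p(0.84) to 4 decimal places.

-0.2299

Heun: k1 = f(x_n, p_n); k2 = f(x_n + h, p_n + h·k1); p_{n+1} = p_n + (h/2)·(k1 + k2).
x=0.000000, p=-1.190000:
  k1 = f(0.000000, -1.190000) = 2.570400
  k2 = f(0.280000, -0.470288) = 1.015822
  p ← -1.190000 + (0.28/2)·(2.570400 + 1.015822) = -0.687929
x=0.280000, p=-0.687929:
  k1 = f(0.280000, -0.687929) = 1.485926
  k2 = f(0.560000, -0.271870) = 0.587238
  p ← -0.687929 + (0.28/2)·(1.485926 + 0.587238) = -0.397686
x=0.560000, p=-0.397686:
  k1 = f(0.560000, -0.397686) = 0.859001
  k2 = f(0.840000, -0.157165) = 0.339477
  p ← -0.397686 + (0.28/2)·(0.859001 + 0.339477) = -0.229899
p(0.84) ≈ -0.2299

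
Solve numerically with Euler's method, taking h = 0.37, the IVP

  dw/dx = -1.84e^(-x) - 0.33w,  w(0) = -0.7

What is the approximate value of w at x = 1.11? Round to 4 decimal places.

-1.7360

Euler: w_{n+1} = w_n + h·f(x_n, w_n).
x=0.000000, w=-0.700000: f=-1.609000 → w ← -0.700000 + 0.37·(-1.609000) = -1.295330
x=0.370000, w=-1.295330: f=-0.843492 → w ← -1.295330 + 0.37·(-0.843492) = -1.607422
x=0.740000, w=-1.607422: f=-0.347440 → w ← -1.607422 + 0.37·(-0.347440) = -1.735975
w(1.11) ≈ -1.7360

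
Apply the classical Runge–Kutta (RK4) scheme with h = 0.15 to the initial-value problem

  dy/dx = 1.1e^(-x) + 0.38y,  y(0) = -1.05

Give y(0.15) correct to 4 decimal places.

RK4: k1 = f(x_n, y_n); k2 = f(x_n + h/2, y_n + (h/2)·k1); k3 = f(x_n + h/2, y_n + (h/2)·k2); k4 = f(x_n + h, y_n + h·k3); y_{n+1} = y_n + (h/6)·(k1 + 2k2 + 2k3 + k4).
x=0.000000, y=-1.050000:
  k1 = f(0.000000, -1.050000) = 0.701000
  k2 = f(0.075000, -0.997425) = 0.641496
  k3 = f(0.075000, -1.001888) = 0.639800
  k4 = f(0.150000, -0.954030) = 0.584247
  y ← -1.050000 + (0.15/6)·(k1 + 2k2 + 2k3 + k4) = -0.953804
y(0.15) ≈ -0.9538

-0.9538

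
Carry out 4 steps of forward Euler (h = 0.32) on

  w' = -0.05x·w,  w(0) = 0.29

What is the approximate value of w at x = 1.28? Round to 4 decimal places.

0.2812

Euler: w_{n+1} = w_n + h·f(x_n, w_n).
x=0.000000, w=0.290000: f=0.000000 → w ← 0.290000 + 0.32·0.000000 = 0.290000
x=0.320000, w=0.290000: f=-0.004640 → w ← 0.290000 + 0.32·(-0.004640) = 0.288515
x=0.640000, w=0.288515: f=-0.009232 → w ← 0.288515 + 0.32·(-0.009232) = 0.285561
x=0.960000, w=0.285561: f=-0.013707 → w ← 0.285561 + 0.32·(-0.013707) = 0.281175
w(1.28) ≈ 0.2812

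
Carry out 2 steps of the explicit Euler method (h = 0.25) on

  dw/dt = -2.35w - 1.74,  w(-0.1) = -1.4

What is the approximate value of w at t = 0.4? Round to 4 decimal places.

-0.8527

Euler: w_{n+1} = w_n + h·f(t_n, w_n).
t=-0.100000, w=-1.400000: f=1.550000 → w ← -1.400000 + 0.25·1.550000 = -1.012500
t=0.150000, w=-1.012500: f=0.639375 → w ← -1.012500 + 0.25·0.639375 = -0.852656
w(0.4) ≈ -0.8527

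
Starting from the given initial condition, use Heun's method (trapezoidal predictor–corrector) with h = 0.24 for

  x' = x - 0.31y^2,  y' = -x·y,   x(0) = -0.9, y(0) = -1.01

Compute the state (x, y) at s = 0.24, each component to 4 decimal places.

Heun on (x,y): k1 = f(s_n, state_n); k2 = f(s_n + h, state_n + h·k1); state_{n+1} = state_n + (h/2)·(k1 + k2).
0.000000: (-0.900000, -1.010000)
  k1 = (-1.216231, -0.909000)
  predictor → (-1.191895, -1.228160)
  k2 = (-1.659492, -1.463838)
  → (-1.245087, -1.294741)
(x(0.24), y(0.24)) ≈ (-1.2451, -1.2947)

-1.2451, -1.2947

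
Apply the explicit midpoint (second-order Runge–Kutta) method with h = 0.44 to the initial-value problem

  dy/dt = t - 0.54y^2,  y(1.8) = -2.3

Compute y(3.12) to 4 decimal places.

-14.2491

Midpoint: k1 = f(t_n, y_n); k2 = f(t_n + h/2, y_n + (h/2)·k1); y_{n+1} = y_n + h·k2.
t=1.800000, y=-2.300000:
  k1 = f(1.800000, -2.300000) = -1.056600
  k2 = f(2.020000, -2.532452) = -1.443189
  y ← -2.300000 + 0.44·(-1.443189) = -2.935003
t=2.240000, y=-2.935003:
  k1 = f(2.240000, -2.935003) = -2.411692
  k2 = f(2.460000, -3.465575) = -4.025515
  y ← -2.935003 + 0.44·(-4.025515) = -4.706230
t=2.680000, y=-4.706230:
  k1 = f(2.680000, -4.706230) = -9.280243
  k2 = f(2.900000, -6.747883) = -21.688321
  y ← -4.706230 + 0.44·(-21.688321) = -14.249091
y(3.12) ≈ -14.2491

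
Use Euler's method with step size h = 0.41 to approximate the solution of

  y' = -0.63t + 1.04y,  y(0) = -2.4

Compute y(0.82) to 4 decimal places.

-4.9890

Euler: y_{n+1} = y_n + h·f(t_n, y_n).
t=0.000000, y=-2.400000: f=-2.496000 → y ← -2.400000 + 0.41·(-2.496000) = -3.423360
t=0.410000, y=-3.423360: f=-3.818594 → y ← -3.423360 + 0.41·(-3.818594) = -4.988984
y(0.82) ≈ -4.9890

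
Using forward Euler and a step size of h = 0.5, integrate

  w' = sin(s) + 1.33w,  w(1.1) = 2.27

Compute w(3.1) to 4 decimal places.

Euler: w_{n+1} = w_n + h·f(s_n, w_n).
s=1.100000, w=2.270000: f=3.910307 → w ← 2.270000 + 0.5·3.910307 = 4.225154
s=1.600000, w=4.225154: f=6.619028 → w ← 4.225154 + 0.5·6.619028 = 7.534668
s=2.100000, w=7.534668: f=10.884317 → w ← 7.534668 + 0.5·10.884317 = 12.976826
s=2.600000, w=12.976826: f=17.774680 → w ← 12.976826 + 0.5·17.774680 = 21.864167
w(3.1) ≈ 21.8642

21.8642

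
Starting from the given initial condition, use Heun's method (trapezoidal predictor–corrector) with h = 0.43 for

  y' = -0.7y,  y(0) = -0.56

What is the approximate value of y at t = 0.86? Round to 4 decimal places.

Heun: k1 = f(t_n, y_n); k2 = f(t_n + h, y_n + h·k1); y_{n+1} = y_n + (h/2)·(k1 + k2).
t=0.000000, y=-0.560000:
  k1 = f(0.000000, -0.560000) = 0.392000
  k2 = f(0.430000, -0.391440) = 0.274008
  y ← -0.560000 + (0.43/2)·(0.392000 + 0.274008) = -0.416808
t=0.430000, y=-0.416808:
  k1 = f(0.430000, -0.416808) = 0.291766
  k2 = f(0.860000, -0.291349) = 0.203944
  y ← -0.416808 + (0.43/2)·(0.291766 + 0.203944) = -0.310231
y(0.86) ≈ -0.3102

-0.3102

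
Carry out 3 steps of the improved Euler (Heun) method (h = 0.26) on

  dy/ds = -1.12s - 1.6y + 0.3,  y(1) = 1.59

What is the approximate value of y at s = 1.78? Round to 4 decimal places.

Heun: k1 = f(s_n, y_n); k2 = f(s_n + h, y_n + h·k1); y_{n+1} = y_n + (h/2)·(k1 + k2).
s=1.000000, y=1.590000:
  k1 = f(1.000000, 1.590000) = -3.364000
  k2 = f(1.260000, 0.715360) = -2.255776
  y ← 1.590000 + (0.26/2)·(-3.364000 + (-2.255776)) = 0.859429
s=1.260000, y=0.859429:
  k1 = f(1.260000, 0.859429) = -2.486287
  k2 = f(1.520000, 0.212995) = -1.743191
  y ← 0.859429 + (0.26/2)·(-2.486287 + (-1.743191)) = 0.309597
s=1.520000, y=0.309597:
  k1 = f(1.520000, 0.309597) = -1.897755
  k2 = f(1.780000, -0.183819) = -1.399489
  y ← 0.309597 + (0.26/2)·(-1.897755 + (-1.399489)) = -0.119045
y(1.78) ≈ -0.1190

-0.1190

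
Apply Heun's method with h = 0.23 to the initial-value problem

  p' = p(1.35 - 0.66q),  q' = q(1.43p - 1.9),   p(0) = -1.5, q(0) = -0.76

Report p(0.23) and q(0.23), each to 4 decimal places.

-2.1600, -0.3763

Heun on (p,q): k1 = f(x_n, state_n); k2 = f(x_n + h, state_n + h·k1); state_{n+1} = state_n + (h/2)·(k1 + k2).
0.000000: (-1.500000, -0.760000)
  k1 = (-2.777400, 3.074200)
  predictor → (-2.138802, -0.052934)
  k2 = (-2.962105, 0.262473)
  → (-2.160043, -0.376283)
(p(0.23), q(0.23)) ≈ (-2.1600, -0.3763)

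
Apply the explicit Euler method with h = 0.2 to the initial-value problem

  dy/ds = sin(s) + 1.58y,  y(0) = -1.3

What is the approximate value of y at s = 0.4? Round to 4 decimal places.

Euler: y_{n+1} = y_n + h·f(s_n, y_n).
s=0.000000, y=-1.300000: f=-2.054000 → y ← -1.300000 + 0.2·(-2.054000) = -1.710800
s=0.200000, y=-1.710800: f=-2.504395 → y ← -1.710800 + 0.2·(-2.504395) = -2.211679
y(0.4) ≈ -2.2117

-2.2117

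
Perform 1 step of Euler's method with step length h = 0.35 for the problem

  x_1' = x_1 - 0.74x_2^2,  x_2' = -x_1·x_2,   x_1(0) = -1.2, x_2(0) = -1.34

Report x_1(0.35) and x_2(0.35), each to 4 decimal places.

-2.0851, -1.9028

Euler on (x_1,x_2): x_1_{n+1} = x_1_n + h·x_1', x_2_{n+1} = x_2_n + h·x_2'.
0.000000: (-1.200000, -1.340000); f=(-2.528744, -1.608000) → (-2.085060, -1.902800)
(x_1(0.35), x_2(0.35)) ≈ (-2.0851, -1.9028)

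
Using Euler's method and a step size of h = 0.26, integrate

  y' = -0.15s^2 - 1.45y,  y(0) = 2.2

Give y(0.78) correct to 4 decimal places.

Euler: y_{n+1} = y_n + h·f(s_n, y_n).
s=0.000000, y=2.200000: f=-3.190000 → y ← 2.200000 + 0.26·(-3.190000) = 1.370600
s=0.260000, y=1.370600: f=-1.997510 → y ← 1.370600 + 0.26·(-1.997510) = 0.851247
s=0.520000, y=0.851247: f=-1.274869 → y ← 0.851247 + 0.26·(-1.274869) = 0.519782
y(0.78) ≈ 0.5198

0.5198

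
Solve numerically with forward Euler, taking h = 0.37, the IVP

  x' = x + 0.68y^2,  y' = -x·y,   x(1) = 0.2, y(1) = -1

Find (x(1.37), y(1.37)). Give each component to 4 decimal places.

Euler on (x,y): x_{n+1} = x_n + h·x', y_{n+1} = y_n + h·y'.
1.000000: (0.200000, -1.000000); f=(0.880000, 0.200000) → (0.525600, -0.926000)
(x(1.37), y(1.37)) ≈ (0.5256, -0.9260)

0.5256, -0.9260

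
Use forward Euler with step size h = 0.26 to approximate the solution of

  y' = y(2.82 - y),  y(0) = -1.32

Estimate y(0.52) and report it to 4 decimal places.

-6.7036

Euler: y_{n+1} = y_n + h·f(t_n, y_n).
t=0.000000, y=-1.320000: f=-5.464800 → y ← -1.320000 + 0.26·(-5.464800) = -2.740848
t=0.260000, y=-2.740848: f=-15.241439 → y ← -2.740848 + 0.26·(-15.241439) = -6.703622
y(0.52) ≈ -6.7036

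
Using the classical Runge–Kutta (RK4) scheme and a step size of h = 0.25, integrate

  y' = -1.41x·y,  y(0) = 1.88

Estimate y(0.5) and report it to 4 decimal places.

1.5762

RK4: k1 = f(x_n, y_n); k2 = f(x_n + h/2, y_n + (h/2)·k1); k3 = f(x_n + h/2, y_n + (h/2)·k2); k4 = f(x_n + h, y_n + h·k3); y_{n+1} = y_n + (h/6)·(k1 + 2k2 + 2k3 + k4).
x=0.000000, y=1.880000:
  k1 = f(0.000000, 1.880000) = 0.000000
  k2 = f(0.125000, 1.880000) = -0.331350
  k3 = f(0.125000, 1.838581) = -0.324050
  k4 = f(0.250000, 1.798988) = -0.634143
  y ← 1.880000 + (0.25/6)·(k1 + 2k2 + 2k3 + k4) = 1.798961
x=0.250000, y=1.798961:
  k1 = f(0.250000, 1.798961) = -0.634134
  k2 = f(0.375000, 1.719694) = -0.909288
  k3 = f(0.375000, 1.685300) = -0.891102
  k4 = f(0.500000, 1.576185) = -1.111211
  y ← 1.798961 + (0.25/6)·(k1 + 2k2 + 2k3 + k4) = 1.576206
y(0.5) ≈ 1.5762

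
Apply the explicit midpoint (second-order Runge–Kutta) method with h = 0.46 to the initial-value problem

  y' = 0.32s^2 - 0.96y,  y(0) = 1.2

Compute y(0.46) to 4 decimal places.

0.7949

Midpoint: k1 = f(s_n, y_n); k2 = f(s_n + h/2, y_n + (h/2)·k1); y_{n+1} = y_n + h·k2.
s=0.000000, y=1.200000:
  k1 = f(0.000000, 1.200000) = -1.152000
  k2 = f(0.230000, 0.935040) = -0.880710
  y ← 1.200000 + 0.46·(-0.880710) = 0.794873
y(0.46) ≈ 0.7949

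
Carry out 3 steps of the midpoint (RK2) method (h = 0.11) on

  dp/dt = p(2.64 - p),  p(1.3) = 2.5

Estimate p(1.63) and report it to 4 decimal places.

Midpoint: k1 = f(t_n, p_n); k2 = f(t_n + h/2, p_n + (h/2)·k1); p_{n+1} = p_n + h·k2.
t=1.300000, p=2.500000:
  k1 = f(1.300000, 2.500000) = 0.350000
  k2 = f(1.355000, 2.519250) = 0.304199
  p ← 2.500000 + 0.11·0.304199 = 2.533462
t=1.410000, p=2.533462:
  k1 = f(1.410000, 2.533462) = 0.269910
  k2 = f(1.465000, 2.548307) = 0.233662
  p ← 2.533462 + 0.11·0.233662 = 2.559165
t=1.520000, p=2.559165:
  k1 = f(1.520000, 2.559165) = 0.206871
  k2 = f(1.575000, 2.570543) = 0.178543
  p ← 2.559165 + 0.11·0.178543 = 2.578804
p(1.63) ≈ 2.5788

2.5788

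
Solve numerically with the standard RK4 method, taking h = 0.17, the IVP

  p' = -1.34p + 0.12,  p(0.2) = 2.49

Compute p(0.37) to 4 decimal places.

RK4: k1 = f(t_n, p_n); k2 = f(t_n + h/2, p_n + (h/2)·k1); k3 = f(t_n + h/2, p_n + (h/2)·k2); k4 = f(t_n + h, p_n + h·k3); p_{n+1} = p_n + (h/6)·(k1 + 2k2 + 2k3 + k4).
t=0.200000, p=2.490000:
  k1 = f(0.200000, 2.490000) = -3.216600
  k2 = f(0.285000, 2.216589) = -2.850229
  k3 = f(0.285000, 2.247731) = -2.891959
  k4 = f(0.370000, 1.998367) = -2.557812
  p ← 2.490000 + (0.17/6)·(k1 + 2k2 + 2k3 + k4) = 2.001001
p(0.37) ≈ 2.0010

2.0010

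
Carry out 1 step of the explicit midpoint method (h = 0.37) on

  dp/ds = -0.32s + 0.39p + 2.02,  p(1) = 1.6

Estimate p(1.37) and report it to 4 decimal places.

2.5000

Midpoint: k1 = f(s_n, p_n); k2 = f(s_n + h/2, p_n + (h/2)·k1); p_{n+1} = p_n + h·k2.
s=1.000000, p=1.600000:
  k1 = f(1.000000, 1.600000) = 2.324000
  k2 = f(1.185000, 2.029940) = 2.432477
  p ← 1.600000 + 0.37·2.432477 = 2.500016
p(1.37) ≈ 2.5000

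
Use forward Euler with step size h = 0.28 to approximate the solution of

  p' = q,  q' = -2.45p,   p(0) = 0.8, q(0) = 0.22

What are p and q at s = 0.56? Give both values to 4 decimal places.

Euler on (p,q): p_{n+1} = p_n + h·p', q_{n+1} = q_n + h·q'.
0.000000: (0.800000, 0.220000); f=(0.220000, -1.960000) → (0.861600, -0.328800)
0.280000: (0.861600, -0.328800); f=(-0.328800, -2.110920) → (0.769536, -0.919858)
(p(0.56), q(0.56)) ≈ (0.7695, -0.9199)

0.7695, -0.9199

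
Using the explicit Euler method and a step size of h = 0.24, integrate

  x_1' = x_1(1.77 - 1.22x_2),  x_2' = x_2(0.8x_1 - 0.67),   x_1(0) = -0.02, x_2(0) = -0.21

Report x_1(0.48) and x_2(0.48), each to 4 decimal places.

-0.0439, -0.1462

Euler on (x_1,x_2): x_1_{n+1} = x_1_n + h·x_1', x_2_{n+1} = x_2_n + h·x_2'.
0.000000: (-0.020000, -0.210000); f=(-0.040524, 0.144060) → (-0.029726, -0.175426)
0.240000: (-0.029726, -0.175426); f=(-0.058976, 0.121707) → (-0.043880, -0.146216)
(x_1(0.48), x_2(0.48)) ≈ (-0.0439, -0.1462)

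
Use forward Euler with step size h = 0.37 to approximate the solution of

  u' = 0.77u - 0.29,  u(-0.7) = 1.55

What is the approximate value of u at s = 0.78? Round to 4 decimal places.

3.5749

Euler: u_{n+1} = u_n + h·f(s_n, u_n).
s=-0.700000, u=1.550000: f=0.903500 → u ← 1.550000 + 0.37·0.903500 = 1.884295
s=-0.330000, u=1.884295: f=1.160907 → u ← 1.884295 + 0.37·1.160907 = 2.313831
s=0.040000, u=2.313831: f=1.491650 → u ← 2.313831 + 0.37·1.491650 = 2.865741
s=0.410000, u=2.865741: f=1.916621 → u ← 2.865741 + 0.37·1.916621 = 3.574891
u(0.78) ≈ 3.5749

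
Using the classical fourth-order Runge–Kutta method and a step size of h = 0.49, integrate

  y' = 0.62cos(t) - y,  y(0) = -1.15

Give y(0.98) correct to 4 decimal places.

RK4: k1 = f(t_n, y_n); k2 = f(t_n + h/2, y_n + (h/2)·k1); k3 = f(t_n + h/2, y_n + (h/2)·k2); k4 = f(t_n + h, y_n + h·k3); y_{n+1} = y_n + (h/6)·(k1 + 2k2 + 2k3 + k4).
t=0.000000, y=-1.150000:
  k1 = f(0.000000, -1.150000) = 1.770000
  k2 = f(0.245000, -0.716350) = 1.317835
  k3 = f(0.245000, -0.827130) = 1.428616
  k4 = f(0.490000, -0.449978) = 0.997025
  y ← -1.150000 + (0.49/6)·(k1 + 2k2 + 2k3 + k4) = -0.475439
t=0.490000, y=-0.475439:
  k1 = f(0.490000, -0.475439) = 1.022486
  k2 = f(0.735000, -0.224930) = 0.684865
  k3 = f(0.735000, -0.307647) = 0.767582
  k4 = f(0.980000, -0.099324) = 0.444678
  y ← -0.475439 + (0.49/6)·(k1 + 2k2 + 2k3 + k4) = -0.118388
y(0.98) ≈ -0.1184

-0.1184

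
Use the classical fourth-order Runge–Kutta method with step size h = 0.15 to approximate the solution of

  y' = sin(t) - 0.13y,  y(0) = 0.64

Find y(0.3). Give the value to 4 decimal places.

0.6596

RK4: k1 = f(t_n, y_n); k2 = f(t_n + h/2, y_n + (h/2)·k1); k3 = f(t_n + h/2, y_n + (h/2)·k2); k4 = f(t_n + h, y_n + h·k3); y_{n+1} = y_n + (h/6)·(k1 + 2k2 + 2k3 + k4).
t=0.000000, y=0.640000:
  k1 = f(0.000000, 0.640000) = -0.083200
  k2 = f(0.075000, 0.633760) = -0.007459
  k3 = f(0.075000, 0.639441) = -0.008198
  k4 = f(0.150000, 0.638770) = 0.066398
  y ← 0.640000 + (0.15/6)·(k1 + 2k2 + 2k3 + k4) = 0.638797
t=0.150000, y=0.638797:
  k1 = f(0.150000, 0.638797) = 0.066395
  k2 = f(0.225000, 0.643777) = 0.139415
  k3 = f(0.225000, 0.649253) = 0.138703
  k4 = f(0.300000, 0.659603) = 0.209772
  y ← 0.638797 + (0.15/6)·(k1 + 2k2 + 2k3 + k4) = 0.659607
y(0.3) ≈ 0.6596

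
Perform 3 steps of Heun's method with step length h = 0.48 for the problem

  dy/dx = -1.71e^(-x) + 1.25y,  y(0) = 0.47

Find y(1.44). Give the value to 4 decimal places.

-1.5860

Heun: k1 = f(x_n, y_n); k2 = f(x_n + h, y_n + h·k1); y_{n+1} = y_n + (h/2)·(k1 + k2).
x=0.000000, y=0.470000:
  k1 = f(0.000000, 0.470000) = -1.122500
  k2 = f(0.480000, -0.068800) = -1.144120
  y ← 0.470000 + (0.48/2)·(-1.122500 + (-1.144120)) = -0.073989
x=0.480000, y=-0.073989:
  k1 = f(0.480000, -0.073989) = -1.150605
  k2 = f(0.960000, -0.626279) = -1.437596
  y ← -0.073989 + (0.48/2)·(-1.150605 + (-1.437596)) = -0.695157
x=0.960000, y=-0.695157:
  k1 = f(0.960000, -0.695157) = -1.523693
  k2 = f(1.440000, -1.426530) = -2.188309
  y ← -0.695157 + (0.48/2)·(-1.523693 + (-2.188309)) = -1.586038
y(1.44) ≈ -1.5860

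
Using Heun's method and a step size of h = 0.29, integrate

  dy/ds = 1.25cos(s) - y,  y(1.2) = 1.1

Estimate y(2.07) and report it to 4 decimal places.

Heun: k1 = f(s_n, y_n); k2 = f(s_n + h, y_n + h·k1); y_{n+1} = y_n + (h/2)·(k1 + k2).
s=1.200000, y=1.100000:
  k1 = f(1.200000, 1.100000) = -0.647053
  k2 = f(1.490000, 0.912355) = -0.811469
  y ← 1.100000 + (0.29/2)·(-0.647053 + (-0.811469)) = 0.888514
s=1.490000, y=0.888514:
  k1 = f(1.490000, 0.888514) = -0.787629
  k2 = f(1.780000, 0.660102) = -0.919703
  y ← 0.888514 + (0.29/2)·(-0.787629 + (-0.919703)) = 0.640951
s=1.780000, y=0.640951:
  k1 = f(1.780000, 0.640951) = -0.900552
  k2 = f(2.070000, 0.379791) = -0.978199
  y ← 0.640951 + (0.29/2)·(-0.900552 + (-0.978199)) = 0.368532
y(2.07) ≈ 0.3685

0.3685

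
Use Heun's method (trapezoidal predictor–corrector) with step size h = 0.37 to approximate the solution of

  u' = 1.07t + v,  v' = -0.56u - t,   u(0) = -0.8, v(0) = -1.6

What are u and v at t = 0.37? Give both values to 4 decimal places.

Heun on (u,v): k1 = f(t_n, state_n); k2 = f(t_n + h, state_n + h·k1); state_{n+1} = state_n + (h/2)·(k1 + k2).
0.000000: (-0.800000, -1.600000)
  k1 = (-1.600000, 0.448000)
  predictor → (-1.392000, -1.434240)
  k2 = (-1.038340, 0.409520)
  → (-1.288093, -1.441359)
(u(0.37), v(0.37)) ≈ (-1.2881, -1.4414)

-1.2881, -1.4414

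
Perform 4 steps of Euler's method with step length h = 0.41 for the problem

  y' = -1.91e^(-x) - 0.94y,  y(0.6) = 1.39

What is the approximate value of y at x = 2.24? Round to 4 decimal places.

Euler: y_{n+1} = y_n + h·f(x_n, y_n).
x=0.600000, y=1.390000: f=-2.354830 → y ← 1.390000 + 0.41·(-2.354830) = 0.424520
x=1.010000, y=0.424520: f=-1.094707 → y ← 0.424520 + 0.41·(-1.094707) = -0.024310
x=1.420000, y=-0.024310: f=-0.438822 → y ← -0.024310 + 0.41·(-0.438822) = -0.204227
x=1.830000, y=-0.204227: f=-0.114416 → y ← -0.204227 + 0.41·(-0.114416) = -0.251138
y(2.24) ≈ -0.2511

-0.2511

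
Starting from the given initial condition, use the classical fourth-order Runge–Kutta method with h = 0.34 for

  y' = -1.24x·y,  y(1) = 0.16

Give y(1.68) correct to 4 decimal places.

RK4: k1 = f(x_n, y_n); k2 = f(x_n + h/2, y_n + (h/2)·k1); k3 = f(x_n + h/2, y_n + (h/2)·k2); k4 = f(x_n + h, y_n + h·k3); y_{n+1} = y_n + (h/6)·(k1 + 2k2 + 2k3 + k4).
x=1.000000, y=0.160000:
  k1 = f(1.000000, 0.160000) = -0.198400
  k2 = f(1.170000, 0.126272) = -0.183195
  k3 = f(1.170000, 0.128857) = -0.186945
  k4 = f(1.340000, 0.096439) = -0.160242
  y ← 0.160000 + (0.34/6)·(k1 + 2k2 + 2k3 + k4) = 0.097728
x=1.340000, y=0.097728:
  k1 = f(1.340000, 0.097728) = -0.162384
  k2 = f(1.510000, 0.070122) = -0.131297
  k3 = f(1.510000, 0.075407) = -0.141192
  k4 = f(1.680000, 0.049722) = -0.103581
  y ← 0.097728 + (0.34/6)·(k1 + 2k2 + 2k3 + k4) = 0.051774
y(1.68) ≈ 0.0518

0.0518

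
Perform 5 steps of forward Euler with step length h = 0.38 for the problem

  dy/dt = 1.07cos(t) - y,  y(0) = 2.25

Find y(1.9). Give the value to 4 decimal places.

0.5954

Euler: y_{n+1} = y_n + h·f(t_n, y_n).
t=0.000000, y=2.250000: f=-1.180000 → y ← 2.250000 + 0.38·(-1.180000) = 1.801600
t=0.380000, y=1.801600: f=-0.807929 → y ← 1.801600 + 0.38·(-0.807929) = 1.494587
t=0.760000, y=1.494587: f=-0.719013 → y ← 1.494587 + 0.38·(-0.719013) = 1.221362
t=1.140000, y=1.221362: f=-0.774536 → y ← 1.221362 + 0.38·(-0.774536) = 0.927039
t=1.520000, y=0.927039: f=-0.872710 → y ← 0.927039 + 0.38·(-0.872710) = 0.595409
y(1.9) ≈ 0.5954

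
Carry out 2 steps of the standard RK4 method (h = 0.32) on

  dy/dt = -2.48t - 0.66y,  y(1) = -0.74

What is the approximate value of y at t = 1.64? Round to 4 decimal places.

RK4: k1 = f(t_n, y_n); k2 = f(t_n + h/2, y_n + (h/2)·k1); k3 = f(t_n + h/2, y_n + (h/2)·k2); k4 = f(t_n + h, y_n + h·k3); y_{n+1} = y_n + (h/6)·(k1 + 2k2 + 2k3 + k4).
t=1.000000, y=-0.740000:
  k1 = f(1.000000, -0.740000) = -1.991600
  k2 = f(1.160000, -1.058656) = -2.178087
  k3 = f(1.160000, -1.088494) = -2.158394
  k4 = f(1.320000, -1.430686) = -2.329347
  y ← -0.740000 + (0.32/6)·(k1 + 2k2 + 2k3 + k4) = -1.433008
t=1.320000, y=-1.433008:
  k1 = f(1.320000, -1.433008) = -2.327814
  k2 = f(1.480000, -1.805459) = -2.478797
  k3 = f(1.480000, -1.829616) = -2.462853
  k4 = f(1.640000, -2.221122) = -2.601260
  y ← -1.433008 + (0.32/6)·(k1 + 2k2 + 2k3 + k4) = -2.223002
y(1.64) ≈ -2.2230

-2.2230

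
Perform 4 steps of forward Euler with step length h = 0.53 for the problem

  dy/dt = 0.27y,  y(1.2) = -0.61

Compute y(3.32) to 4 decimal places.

-1.0415

Euler: y_{n+1} = y_n + h·f(t_n, y_n).
t=1.200000, y=-0.610000: f=-0.164700 → y ← -0.610000 + 0.53·(-0.164700) = -0.697291
t=1.730000, y=-0.697291: f=-0.188269 → y ← -0.697291 + 0.53·(-0.188269) = -0.797073
t=2.260000, y=-0.797073: f=-0.215210 → y ← -0.797073 + 0.53·(-0.215210) = -0.911135
t=2.790000, y=-0.911135: f=-0.246006 → y ← -0.911135 + 0.53·(-0.246006) = -1.041518
y(3.32) ≈ -1.0415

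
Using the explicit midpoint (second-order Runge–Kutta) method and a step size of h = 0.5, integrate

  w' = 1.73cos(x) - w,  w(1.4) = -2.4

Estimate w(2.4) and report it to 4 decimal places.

-1.4068

Midpoint: k1 = f(x_n, w_n); k2 = f(x_n + h/2, w_n + (h/2)·k1); w_{n+1} = w_n + h·k2.
x=1.400000, w=-2.400000:
  k1 = f(1.400000, -2.400000) = 2.694043
  k2 = f(1.650000, -1.726489) = 1.589610
  w ← -2.400000 + 0.5·1.589610 = -1.605195
x=1.900000, w=-1.605195:
  k1 = f(1.900000, -1.605195) = 1.045904
  k2 = f(2.150000, -1.343719) = 0.396790
  w ← -1.605195 + 0.5·0.396790 = -1.406800
w(2.4) ≈ -1.4068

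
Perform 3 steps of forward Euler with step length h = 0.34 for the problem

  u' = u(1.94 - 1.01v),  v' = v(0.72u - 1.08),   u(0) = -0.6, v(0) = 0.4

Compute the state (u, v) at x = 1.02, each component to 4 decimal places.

Euler on (u,v): u_{n+1} = u_n + h·u', v_{n+1} = v_n + h·v'.
0.000000: (-0.600000, 0.400000); f=(-0.921600, -0.604800) → (-0.913344, 0.194368)
0.340000: (-0.913344, 0.194368); f=(-1.592587, -0.337735) → (-1.454824, 0.079538)
0.680000: (-1.454824, 0.079538); f=(-2.705487, -0.169215) → (-2.374689, 0.022005)
(u(1.02), v(1.02)) ≈ (-2.3747, 0.0220)

-2.3747, 0.0220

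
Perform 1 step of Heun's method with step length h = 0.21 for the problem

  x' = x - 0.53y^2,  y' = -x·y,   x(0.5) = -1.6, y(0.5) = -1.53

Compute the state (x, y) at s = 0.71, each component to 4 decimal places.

-2.3614, -2.2585

Heun on (x,y): k1 = f(s_n, state_n); k2 = f(s_n + h, state_n + h·k1); state_{n+1} = state_n + (h/2)·(k1 + k2).
0.500000: (-1.600000, -1.530000)
  k1 = (-2.840677, -2.448000)
  predictor → (-2.196542, -2.044080)
  k2 = (-4.411022, -4.489908)
  → (-2.361428, -2.258480)
(x(0.71), y(0.71)) ≈ (-2.3614, -2.2585)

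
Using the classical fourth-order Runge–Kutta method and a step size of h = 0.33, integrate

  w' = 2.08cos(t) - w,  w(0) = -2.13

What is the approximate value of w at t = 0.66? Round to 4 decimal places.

-0.1794

RK4: k1 = f(t_n, w_n); k2 = f(t_n + h/2, w_n + (h/2)·k1); k3 = f(t_n + h/2, w_n + (h/2)·k2); k4 = f(t_n + h, w_n + h·k3); w_{n+1} = w_n + (h/6)·(k1 + 2k2 + 2k3 + k4).
t=0.000000, w=-2.130000:
  k1 = f(0.000000, -2.130000) = 4.210000
  k2 = f(0.165000, -1.435350) = 3.487100
  k3 = f(0.165000, -1.554628) = 3.606379
  k4 = f(0.330000, -0.939895) = 2.907663
  w ← -2.130000 + (0.33/6)·(k1 + 2k2 + 2k3 + k4) = -0.958246
t=0.330000, w=-0.958246:
  k1 = f(0.330000, -0.958246) = 2.926014
  k2 = f(0.495000, -0.475454) = 2.305788
  k3 = f(0.495000, -0.577791) = 2.408126
  k4 = f(0.660000, -0.163564) = 1.806748
  w ← -0.958246 + (0.33/6)·(k1 + 2k2 + 2k3 + k4) = -0.179413
w(0.66) ≈ -0.1794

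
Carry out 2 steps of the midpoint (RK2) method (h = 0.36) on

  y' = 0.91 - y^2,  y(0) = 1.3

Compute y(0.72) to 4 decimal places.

Midpoint: k1 = f(s_n, y_n); k2 = f(s_n + h/2, y_n + (h/2)·k1); y_{n+1} = y_n + h·k2.
s=0.000000, y=1.300000:
  k1 = f(0.000000, 1.300000) = -0.780000
  k2 = f(0.180000, 1.159600) = -0.434672
  y ← 1.300000 + 0.36·(-0.434672) = 1.143518
s=0.360000, y=1.143518:
  k1 = f(0.360000, 1.143518) = -0.397633
  k2 = f(0.540000, 1.071944) = -0.239064
  y ← 1.143518 + 0.36·(-0.239064) = 1.057455
y(0.72) ≈ 1.0575

1.0575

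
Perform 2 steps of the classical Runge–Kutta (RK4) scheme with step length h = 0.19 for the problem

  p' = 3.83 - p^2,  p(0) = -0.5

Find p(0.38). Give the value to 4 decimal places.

RK4: k1 = f(x_n, p_n); k2 = f(x_n + h/2, p_n + (h/2)·k1); k3 = f(x_n + h/2, p_n + (h/2)·k2); k4 = f(x_n + h, p_n + h·k3); p_{n+1} = p_n + (h/6)·(k1 + 2k2 + 2k3 + k4).
x=0.000000, p=-0.500000:
  k1 = f(0.000000, -0.500000) = 3.580000
  k2 = f(0.095000, -0.159900) = 3.804432
  k3 = f(0.095000, -0.138579) = 3.810796
  k4 = f(0.190000, 0.224051) = 3.779801
  p ← -0.500000 + (0.19/6)·(k1 + 2k2 + 2k3 + k4) = 0.215358
x=0.190000, p=0.215358:
  k1 = f(0.190000, 0.215358) = 3.783621
  k2 = f(0.285000, 0.574802) = 3.499603
  k3 = f(0.285000, 0.547820) = 3.529893
  k4 = f(0.380000, 0.886038) = 3.044937
  p ← 0.215358 + (0.19/6)·(k1 + 2k2 + 2k3 + k4) = 0.876797
p(0.38) ≈ 0.8768

0.8768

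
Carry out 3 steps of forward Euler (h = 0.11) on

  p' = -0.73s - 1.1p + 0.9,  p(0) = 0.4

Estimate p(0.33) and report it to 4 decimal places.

Euler: p_{n+1} = p_n + h·f(s_n, p_n).
s=0.000000, p=0.400000: f=0.460000 → p ← 0.400000 + 0.11·0.460000 = 0.450600
s=0.110000, p=0.450600: f=0.324040 → p ← 0.450600 + 0.11·0.324040 = 0.486244
s=0.220000, p=0.486244: f=0.204531 → p ← 0.486244 + 0.11·0.204531 = 0.508743
p(0.33) ≈ 0.5087

0.5087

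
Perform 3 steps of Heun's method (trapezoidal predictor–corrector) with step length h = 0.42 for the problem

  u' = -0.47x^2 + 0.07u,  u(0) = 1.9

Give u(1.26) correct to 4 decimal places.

1.7381

Heun: k1 = f(x_n, u_n); k2 = f(x_n + h, u_n + h·k1); u_{n+1} = u_n + (h/2)·(k1 + k2).
x=0.000000, u=1.900000:
  k1 = f(0.000000, 1.900000) = 0.133000
  k2 = f(0.420000, 1.955860) = 0.054002
  u ← 1.900000 + (0.42/2)·(0.133000 + 0.054002) = 1.939270
x=0.420000, u=1.939270:
  k1 = f(0.420000, 1.939270) = 0.052841
  k2 = f(0.840000, 1.961464) = -0.194330
  u ← 1.939270 + (0.42/2)·(0.052841 + (-0.194330)) = 1.909558
x=0.840000, u=1.909558:
  k1 = f(0.840000, 1.909558) = -0.197963
  k2 = f(1.260000, 1.826413) = -0.618323
  u ← 1.909558 + (0.42/2)·(-0.197963 + (-0.618323)) = 1.738138
u(1.26) ≈ 1.7381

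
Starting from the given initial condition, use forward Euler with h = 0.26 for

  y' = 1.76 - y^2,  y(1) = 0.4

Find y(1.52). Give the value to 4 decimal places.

Euler: y_{n+1} = y_n + h·f(t_n, y_n).
t=1.000000, y=0.400000: f=1.600000 → y ← 0.400000 + 0.26·1.600000 = 0.816000
t=1.260000, y=0.816000: f=1.094144 → y ← 0.816000 + 0.26·1.094144 = 1.100477
y(1.52) ≈ 1.1005

1.1005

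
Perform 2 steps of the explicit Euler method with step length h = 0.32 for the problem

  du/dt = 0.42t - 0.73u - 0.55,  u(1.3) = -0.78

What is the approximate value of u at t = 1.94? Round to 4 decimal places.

-0.4174

Euler: u_{n+1} = u_n + h·f(t_n, u_n).
t=1.300000, u=-0.780000: f=0.565400 → u ← -0.780000 + 0.32·0.565400 = -0.599072
t=1.620000, u=-0.599072: f=0.567723 → u ← -0.599072 + 0.32·0.567723 = -0.417401
u(1.94) ≈ -0.4174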